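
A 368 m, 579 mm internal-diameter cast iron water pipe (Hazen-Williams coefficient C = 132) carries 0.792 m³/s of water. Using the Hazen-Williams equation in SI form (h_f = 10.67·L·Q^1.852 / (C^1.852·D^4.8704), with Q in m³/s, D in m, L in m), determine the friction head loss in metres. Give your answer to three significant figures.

h_f ≈ 4.32 m

h_f = 10.67·368·0.792^1.852 / (132^1.852·0.579^4.8704) = 4.315 m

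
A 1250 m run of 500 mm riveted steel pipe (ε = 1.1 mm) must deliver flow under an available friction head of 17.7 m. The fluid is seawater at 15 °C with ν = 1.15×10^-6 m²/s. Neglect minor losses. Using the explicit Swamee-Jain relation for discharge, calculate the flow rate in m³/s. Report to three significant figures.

Swamee-Jain (Type II): Q = -0.965·√(gD⁵h_f/L)·ln[ε/(3.7D) + √(3.17ν²L/(gD³h_f))]
√(gD⁵h_f/L) = √(9.81·0.500⁵·17.7/1250) = 0.06589
ε/(3.7D) = 5.95×10^-4; √(3.17ν²L/(gD³h_f)) = 1.55×10^-5
Q = -0.965·0.06589·ln(6.101×10^-4) = 0.4706 m³/s
Check: V = 2.40 m/s, Re = 1.04×10^6, f = 0.02426, h_f = 17.8 m ≈ 17.7 m ✓

Q ≈ 0.471 m³/s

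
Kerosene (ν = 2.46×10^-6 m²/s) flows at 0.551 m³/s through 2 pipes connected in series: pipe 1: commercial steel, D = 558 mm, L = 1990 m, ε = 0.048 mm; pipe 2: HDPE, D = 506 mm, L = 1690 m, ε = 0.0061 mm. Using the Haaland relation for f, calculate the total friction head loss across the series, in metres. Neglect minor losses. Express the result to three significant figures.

Pipe 1: V = 2.253 m/s, Re = 5.11×10^5, ε/D = 8.60×10^-5, f = 0.01407, h_1 = f(L/D)V²/2g = 12.98 m
Pipe 2: V = 2.740 m/s, Re = 5.64×10^5, ε/D = 1.21×10^-5, f = 0.01294, h_2 = f(L/D)V²/2g = 16.54 m
Series → Q common, losses add: H = Σh = 29.52 m

H ≈ 29.5 m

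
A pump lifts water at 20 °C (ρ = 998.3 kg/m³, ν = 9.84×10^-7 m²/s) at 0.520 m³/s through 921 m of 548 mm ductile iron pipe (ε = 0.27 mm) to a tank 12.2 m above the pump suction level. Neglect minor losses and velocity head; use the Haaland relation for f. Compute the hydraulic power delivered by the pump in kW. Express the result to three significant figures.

P_hyd ≈ 98.3 kW

V = 4Q/(πD²) = 2.205 m/s; Re = 1.23×10^6; ε/D = 4.93×10^-4; f = 0.01704
h_f = f(L/D)V²/2g = 7.096 m
Total head H = z + h_f = 12.2 + 7.096 = 19.30 m
P_hyd = ρgQH = 998.3·9.81·0.520·19.30 = 98.27 kW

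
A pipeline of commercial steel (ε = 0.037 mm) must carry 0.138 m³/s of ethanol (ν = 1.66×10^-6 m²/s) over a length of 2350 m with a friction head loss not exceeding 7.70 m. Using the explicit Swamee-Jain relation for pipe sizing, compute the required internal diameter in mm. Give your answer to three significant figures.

D ≈ 380 mm

Swamee-Jain (Type III): D = 0.66·[ε^1.25·(LQ²/(gh_f))^4.75 + ν·Q^9.4·(L/(gh_f))^5.2]^0.04
LQ²/(gh_f) = 0.5925; L/(gh_f) = 31.11
Term 1 = ε^1.25·(…)^4.75 = 2.40×10^-7; Term 2 = ν·Q^9.4·(…)^5.2 = 7.91×10^-7
D = 0.66·(2.40×10^-7 + 7.91×10^-7)^0.04 = 0.3803 m = 380 mm
Check: V = 1.22 m/s, Re = 2.78×10^5, f = 0.01558, h_f = 7.24 m ≈ 7.70 m ✓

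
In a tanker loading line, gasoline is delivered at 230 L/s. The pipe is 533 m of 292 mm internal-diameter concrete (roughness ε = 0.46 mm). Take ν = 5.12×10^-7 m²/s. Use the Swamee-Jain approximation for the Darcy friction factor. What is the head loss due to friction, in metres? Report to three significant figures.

h_f ≈ 24.3 m

V = 4Q/(πD²) = 4·0.230/(π·0.292²) = 3.435 m/s
Re = VD/ν = 3.435·0.292/5.12×10^-7 = 1.96×10^6 → turbulent
ε/D = 0.46/292 = 0.00158
Swamee-Jain: f = 0.02217
h_f = f(L/D)V²/(2g) = 0.02217·(533/0.292)·3.435²/(2·9.81) = 24.33 m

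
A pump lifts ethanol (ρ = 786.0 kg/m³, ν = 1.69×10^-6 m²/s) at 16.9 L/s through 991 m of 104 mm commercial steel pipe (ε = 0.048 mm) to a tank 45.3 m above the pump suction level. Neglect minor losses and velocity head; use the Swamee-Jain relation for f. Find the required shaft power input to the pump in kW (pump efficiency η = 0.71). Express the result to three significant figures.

V = 4Q/(πD²) = 1.989 m/s; Re = 1.22×10^5; ε/D = 4.62×10^-4; f = 0.01974
h_f = f(L/D)V²/2g = 37.94 m
Total head H = z + h_f = 45.3 + 37.94 = 83.24 m
P_hyd = ρgQH = 786.0·9.81·0.0169·83.24 = 10.85 kW
P_shaft = P_hyd/η = 10.85/0.71 = 15.28 kW

P_shaft ≈ 15.3 kW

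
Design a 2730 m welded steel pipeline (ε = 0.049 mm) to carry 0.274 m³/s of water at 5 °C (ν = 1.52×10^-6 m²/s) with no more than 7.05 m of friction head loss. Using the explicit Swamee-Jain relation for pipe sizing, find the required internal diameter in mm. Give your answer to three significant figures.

D ≈ 518 mm

Swamee-Jain (Type III): D = 0.66·[ε^1.25·(LQ²/(gh_f))^4.75 + ν·Q^9.4·(L/(gh_f))^5.2]^0.04
LQ²/(gh_f) = 2.964; L/(gh_f) = 39.47
Term 1 = ε^1.25·(…)^4.75 = 7.14×10^-4; Term 2 = ν·Q^9.4·(…)^5.2 = 0.00158
D = 0.66·(7.14×10^-4 + 0.00158)^0.04 = 0.5175 m = 518 mm
Check: V = 1.30 m/s, Re = 4.43×10^5, f = 0.01461, h_f = 6.67 m ≈ 7.05 m ✓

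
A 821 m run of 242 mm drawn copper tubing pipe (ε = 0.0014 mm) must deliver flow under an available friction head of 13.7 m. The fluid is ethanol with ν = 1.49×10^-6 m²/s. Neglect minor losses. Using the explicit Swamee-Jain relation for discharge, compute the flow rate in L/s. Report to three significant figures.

Q ≈ 110 L/s

Swamee-Jain (Type II): Q = -0.965·√(gD⁵h_f/L)·ln[ε/(3.7D) + √(3.17ν²L/(gD³h_f))]
√(gD⁵h_f/L) = √(9.81·0.242⁵·13.7/821) = 0.01166
ε/(3.7D) = 1.56×10^-6; √(3.17ν²L/(gD³h_f)) = 5.51×10^-5
Q = -0.965·0.01166·ln(5.664×10^-5) = 0.1100 m³/s
Check: V = 2.39 m/s, Re = 3.88×10^5, f = 0.01378, h_f = 13.6 m ≈ 13.7 m ✓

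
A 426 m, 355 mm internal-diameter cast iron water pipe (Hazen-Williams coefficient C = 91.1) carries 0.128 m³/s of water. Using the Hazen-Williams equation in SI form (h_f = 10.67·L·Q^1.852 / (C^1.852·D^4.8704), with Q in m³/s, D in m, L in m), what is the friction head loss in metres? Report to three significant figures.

h_f ≈ 3.68 m

h_f = 10.67·426·0.128^1.852 / (91.1^1.852·0.355^4.8704) = 3.678 m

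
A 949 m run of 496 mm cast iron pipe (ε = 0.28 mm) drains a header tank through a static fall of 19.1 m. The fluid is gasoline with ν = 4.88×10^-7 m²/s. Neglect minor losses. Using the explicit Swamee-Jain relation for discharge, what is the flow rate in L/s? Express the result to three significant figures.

Swamee-Jain (Type II): Q = -0.965·√(gD⁵h_f/L)·ln[ε/(3.7D) + √(3.17ν²L/(gD³h_f))]
√(gD⁵h_f/L) = √(9.81·0.496⁵·19.1/949) = 0.07699
ε/(3.7D) = 1.53×10^-4; √(3.17ν²L/(gD³h_f)) = 5.60×10^-6
Q = -0.965·0.07699·ln(1.582×10^-4) = 0.6502 m³/s
Check: V = 3.37 m/s, Re = 3.42×10^6, f = 0.01735, h_f = 19.2 m ≈ 19.1 m ✓

Q ≈ 650 L/s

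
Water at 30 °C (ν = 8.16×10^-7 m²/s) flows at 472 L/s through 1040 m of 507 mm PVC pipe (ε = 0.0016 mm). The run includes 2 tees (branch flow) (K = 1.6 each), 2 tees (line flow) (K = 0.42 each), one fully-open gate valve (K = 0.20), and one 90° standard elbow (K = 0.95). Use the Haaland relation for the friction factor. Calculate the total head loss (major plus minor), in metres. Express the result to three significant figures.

V = 4Q/(πD²) = 2.338 m/s; V²/2g = 0.2786 m
Re = 1.45×10^6, ε/D = 3.16×10^-6 → f = 0.01096 (Haaland)
Major: h_f = f(L/D)·V²/2g = 0.01096·2051·0.2786 = 6.263 m
Minor: ΣK = 5.19; h_m = ΣK·V²/2g = 1.446 m
Total H_L = 6.263 + 1.446 = 7.709 m

H_L ≈ 7.71 m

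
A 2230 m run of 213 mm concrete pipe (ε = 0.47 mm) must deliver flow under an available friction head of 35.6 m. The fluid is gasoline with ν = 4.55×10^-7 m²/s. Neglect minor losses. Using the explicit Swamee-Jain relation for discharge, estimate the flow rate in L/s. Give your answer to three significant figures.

Swamee-Jain (Type II): Q = -0.965·√(gD⁵h_f/L)·ln[ε/(3.7D) + √(3.17ν²L/(gD³h_f))]
√(gD⁵h_f/L) = √(9.81·0.213⁵·35.6/2230) = 0.008286
ε/(3.7D) = 5.96×10^-4; √(3.17ν²L/(gD³h_f)) = 2.08×10^-5
Q = -0.965·0.008286·ln(6.172×10^-4) = 0.05909 m³/s
Check: V = 1.66 m/s, Re = 7.76×10^5, f = 0.02435, h_f = 35.7 m ≈ 35.6 m ✓

Q ≈ 59.1 L/s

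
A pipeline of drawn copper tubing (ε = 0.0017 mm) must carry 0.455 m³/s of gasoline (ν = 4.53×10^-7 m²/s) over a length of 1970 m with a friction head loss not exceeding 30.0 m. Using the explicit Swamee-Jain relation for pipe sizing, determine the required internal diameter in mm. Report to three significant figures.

Swamee-Jain (Type III): D = 0.66·[ε^1.25·(LQ²/(gh_f))^4.75 + ν·Q^9.4·(L/(gh_f))^5.2]^0.04
LQ²/(gh_f) = 1.386; L/(gh_f) = 6.694
Term 1 = ε^1.25·(…)^4.75 = 2.89×10^-7; Term 2 = ν·Q^9.4·(…)^5.2 = 5.43×10^-6
D = 0.66·(2.89×10^-7 + 5.43×10^-6)^0.04 = 0.4072 m = 407 mm
Check: V = 3.49 m/s, Re = 3.14×10^6, f = 0.009873, h_f = 29.7 m ≈ 30.0 m ✓

D ≈ 407 mm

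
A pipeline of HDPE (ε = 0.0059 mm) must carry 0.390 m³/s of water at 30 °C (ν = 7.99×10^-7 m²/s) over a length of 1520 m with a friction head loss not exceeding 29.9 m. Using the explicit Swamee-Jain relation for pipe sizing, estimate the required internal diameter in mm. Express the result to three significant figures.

Swamee-Jain (Type III): D = 0.66·[ε^1.25·(LQ²/(gh_f))^4.75 + ν·Q^9.4·(L/(gh_f))^5.2]^0.04
LQ²/(gh_f) = 0.7882; L/(gh_f) = 5.182
Term 1 = ε^1.25·(…)^4.75 = 9.39×10^-8; Term 2 = ν·Q^9.4·(…)^5.2 = 5.94×10^-7
D = 0.66·(9.39×10^-8 + 5.94×10^-7)^0.04 = 0.3742 m = 374 mm
Check: V = 3.55 m/s, Re = 1.66×10^6, f = 0.01119, h_f = 29.1 m ≈ 29.9 m ✓

D ≈ 374 mm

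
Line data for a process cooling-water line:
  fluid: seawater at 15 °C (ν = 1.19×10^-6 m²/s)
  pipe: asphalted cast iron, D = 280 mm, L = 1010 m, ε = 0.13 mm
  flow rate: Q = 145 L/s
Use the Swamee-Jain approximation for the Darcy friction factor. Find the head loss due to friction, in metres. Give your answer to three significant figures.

V = 4Q/(πD²) = 4·0.145/(π·0.280²) = 2.355 m/s
Re = VD/ν = 2.355·0.280/1.19×10^-6 = 5.54×10^5 → turbulent
ε/D = 0.13/280 = 4.64×10^-4
Swamee-Jain: f = 0.01746
h_f = f(L/D)V²/(2g) = 0.01746·(1010/0.280)·2.355²/(2·9.81) = 17.80 m

h_f ≈ 17.8 m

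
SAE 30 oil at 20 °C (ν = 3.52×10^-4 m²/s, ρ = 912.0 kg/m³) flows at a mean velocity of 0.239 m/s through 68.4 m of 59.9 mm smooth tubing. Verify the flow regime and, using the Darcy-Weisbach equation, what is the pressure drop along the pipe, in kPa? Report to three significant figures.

Δp ≈ 46.8 kPa

Re = VD/ν = 0.239·0.05990/3.52×10^-4 = 40.7 → laminar (Re < 2300)
f = 64/Re = 1.574
h_f = f(L/D)V²/(2g) = 1.574·(68.4/0.05990)·0.239²/(2·9.81) = 5.231 m
Δp = ρg·h_f = 912.0·9.81·5.231 = 46.80 kPa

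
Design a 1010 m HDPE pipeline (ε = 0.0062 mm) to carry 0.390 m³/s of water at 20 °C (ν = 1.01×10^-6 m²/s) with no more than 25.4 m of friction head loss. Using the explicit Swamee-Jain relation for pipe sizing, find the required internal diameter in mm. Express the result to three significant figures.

D ≈ 359 mm

Swamee-Jain (Type III): D = 0.66·[ε^1.25·(LQ²/(gh_f))^4.75 + ν·Q^9.4·(L/(gh_f))^5.2]^0.04
LQ²/(gh_f) = 0.6165; L/(gh_f) = 4.053
Term 1 = ε^1.25·(…)^4.75 = 3.11×10^-8; Term 2 = ν·Q^9.4·(…)^5.2 = 2.09×10^-7
D = 0.66·(3.11×10^-8 + 2.09×10^-7)^0.04 = 0.3587 m = 359 mm
Check: V = 3.86 m/s, Re = 1.37×10^6, f = 0.01151, h_f = 24.6 m ≈ 25.4 m ✓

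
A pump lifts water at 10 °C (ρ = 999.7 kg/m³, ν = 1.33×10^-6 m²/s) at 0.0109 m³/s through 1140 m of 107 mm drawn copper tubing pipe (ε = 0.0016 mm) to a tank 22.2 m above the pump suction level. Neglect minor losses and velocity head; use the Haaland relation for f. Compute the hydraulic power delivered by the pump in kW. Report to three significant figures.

V = 4Q/(πD²) = 1.212 m/s; Re = 9.75×10^4; ε/D = 1.50×10^-5; f = 0.01797
h_f = f(L/D)V²/2g = 14.34 m
Total head H = z + h_f = 22.2 + 14.34 = 36.54 m
P_hyd = ρgQH = 999.7·9.81·0.0109·36.54 = 3.906 kW

P_hyd ≈ 3.91 kW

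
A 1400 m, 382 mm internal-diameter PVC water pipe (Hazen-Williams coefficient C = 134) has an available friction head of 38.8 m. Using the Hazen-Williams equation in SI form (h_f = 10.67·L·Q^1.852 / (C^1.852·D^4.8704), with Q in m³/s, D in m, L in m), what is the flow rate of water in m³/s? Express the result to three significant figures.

Q ≈ 0.429 m³/s

Rearranging: Q = [h_f·C^1.852·D^4.8704 / (10.67·L)]^(1/1.852)
Q = [38.8·134^1.852·0.382^4.8704 / (10.67·1400)]^0.540 = 0.4285 m³/s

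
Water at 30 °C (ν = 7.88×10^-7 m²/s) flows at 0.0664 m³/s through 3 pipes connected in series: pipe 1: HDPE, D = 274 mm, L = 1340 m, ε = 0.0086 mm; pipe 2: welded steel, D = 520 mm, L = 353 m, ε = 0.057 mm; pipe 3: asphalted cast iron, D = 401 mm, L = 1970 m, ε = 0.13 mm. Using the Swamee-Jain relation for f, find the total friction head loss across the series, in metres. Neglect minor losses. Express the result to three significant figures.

H ≈ 5.72 m

Pipe 1: V = 1.126 m/s, Re = 3.92×10^5, ε/D = 3.14×10^-5, f = 0.01410, h_1 = f(L/D)V²/2g = 4.458 m
Pipe 2: V = 0.3127 m/s, Re = 2.06×10^5, ε/D = 1.10×10^-4, f = 0.01639, h_2 = f(L/D)V²/2g = 0.05543 m
Pipe 3: V = 0.5258 m/s, Re = 2.68×10^5, ε/D = 3.24×10^-4, f = 0.01741, h_3 = f(L/D)V²/2g = 1.205 m
Series → Q common, losses add: H = Σh = 5.718 m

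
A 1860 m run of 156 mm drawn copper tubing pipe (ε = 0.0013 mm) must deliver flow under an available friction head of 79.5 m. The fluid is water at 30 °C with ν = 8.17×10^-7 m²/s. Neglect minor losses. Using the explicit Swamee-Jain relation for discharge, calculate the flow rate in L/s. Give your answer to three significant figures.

Swamee-Jain (Type II): Q = -0.965·√(gD⁵h_f/L)·ln[ε/(3.7D) + √(3.17ν²L/(gD³h_f))]
√(gD⁵h_f/L) = √(9.81·0.156⁵·79.5/1860) = 0.006224
ε/(3.7D) = 2.25×10^-6; √(3.17ν²L/(gD³h_f)) = 3.65×10^-5
Q = -0.965·0.006224·ln(3.871×10^-5) = 0.06102 m³/s
Check: V = 3.19 m/s, Re = 6.10×10^5, f = 0.01279, h_f = 79.2 m ≈ 79.5 m ✓

Q ≈ 61.0 L/s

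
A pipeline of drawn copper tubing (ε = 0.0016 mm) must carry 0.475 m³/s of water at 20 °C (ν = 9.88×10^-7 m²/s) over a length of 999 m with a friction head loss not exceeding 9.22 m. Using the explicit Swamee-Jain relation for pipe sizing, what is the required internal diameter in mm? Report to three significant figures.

D ≈ 473 mm

Swamee-Jain (Type III): D = 0.66·[ε^1.25·(LQ²/(gh_f))^4.75 + ν·Q^9.4·(L/(gh_f))^5.2]^0.04
LQ²/(gh_f) = 2.492; L/(gh_f) = 11.04
Term 1 = ε^1.25·(…)^4.75 = 4.35×10^-6; Term 2 = ν·Q^9.4·(…)^5.2 = 2.40×10^-4
D = 0.66·(4.35×10^-6 + 2.40×10^-4)^0.04 = 0.4732 m = 473 mm
Check: V = 2.70 m/s, Re = 1.29×10^6, f = 0.01122, h_f = 8.81 m ≈ 9.22 m ✓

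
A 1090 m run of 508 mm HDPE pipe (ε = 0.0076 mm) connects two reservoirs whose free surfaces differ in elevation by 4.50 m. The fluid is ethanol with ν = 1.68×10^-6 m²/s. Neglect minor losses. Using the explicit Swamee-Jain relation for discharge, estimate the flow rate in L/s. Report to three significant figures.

Q ≈ 357 L/s

Swamee-Jain (Type II): Q = -0.965·√(gD⁵h_f/L)·ln[ε/(3.7D) + √(3.17ν²L/(gD³h_f))]
√(gD⁵h_f/L) = √(9.81·0.508⁵·4.50/1090) = 0.03702
ε/(3.7D) = 4.04×10^-6; √(3.17ν²L/(gD³h_f)) = 4.11×10^-5
Q = -0.965·0.03702·ln(4.509×10^-5) = 0.3574 m³/s
Check: V = 1.76 m/s, Re = 5.33×10^5, f = 0.01319, h_f = 4.49 m ≈ 4.50 m ✓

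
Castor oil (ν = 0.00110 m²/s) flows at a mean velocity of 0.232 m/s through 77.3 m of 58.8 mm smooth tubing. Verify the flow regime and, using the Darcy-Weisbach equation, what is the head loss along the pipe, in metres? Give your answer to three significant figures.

h_f ≈ 18.6 m

Re = VD/ν = 0.232·0.05880/0.00110 = 12.4 → laminar (Re < 2300)
f = 64/Re = 5.161
h_f = f(L/D)V²/(2g) = 5.161·(77.3/0.05880)·0.232²/(2·9.81) = 18.61 m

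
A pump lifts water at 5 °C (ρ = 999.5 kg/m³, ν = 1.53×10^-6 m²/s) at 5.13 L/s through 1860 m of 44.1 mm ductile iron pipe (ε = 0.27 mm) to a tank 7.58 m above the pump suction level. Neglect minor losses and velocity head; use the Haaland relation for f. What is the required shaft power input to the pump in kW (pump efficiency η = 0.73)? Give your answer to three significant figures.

V = 4Q/(πD²) = 3.359 m/s; Re = 9.68×10^4; ε/D = 0.00612; f = 0.03316
h_f = f(L/D)V²/2g = 804.0 m
Total head H = z + h_f = 7.58 + 804.0 = 811.6 m
P_hyd = ρgQH = 999.5·9.81·0.00513·811.6 = 40.82 kW
P_shaft = P_hyd/η = 40.82/0.73 = 55.92 kW

P_shaft ≈ 55.9 kW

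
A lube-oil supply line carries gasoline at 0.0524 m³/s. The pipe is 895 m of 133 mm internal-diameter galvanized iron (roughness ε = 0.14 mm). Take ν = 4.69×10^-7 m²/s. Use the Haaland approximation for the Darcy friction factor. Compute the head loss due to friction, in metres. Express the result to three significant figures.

h_f ≈ 98.4 m

V = 4Q/(πD²) = 4·0.0524/(π·0.133²) = 3.772 m/s
Re = VD/ν = 3.772·0.133/4.69×10^-7 = 1.07×10^6 → turbulent
ε/D = 0.14/133 = 0.00105
Haaland: f = 0.02016
h_f = f(L/D)V²/(2g) = 0.02016·(895/0.133)·3.772²/(2·9.81) = 98.38 m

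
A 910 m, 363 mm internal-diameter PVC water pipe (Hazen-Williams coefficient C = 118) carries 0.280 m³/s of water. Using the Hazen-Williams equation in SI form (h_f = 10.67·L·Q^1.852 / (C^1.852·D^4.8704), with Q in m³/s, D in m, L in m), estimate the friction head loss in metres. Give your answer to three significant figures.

h_f ≈ 18.6 m

h_f = 10.67·910·0.280^1.852 / (118^1.852·0.363^4.8704) = 18.61 m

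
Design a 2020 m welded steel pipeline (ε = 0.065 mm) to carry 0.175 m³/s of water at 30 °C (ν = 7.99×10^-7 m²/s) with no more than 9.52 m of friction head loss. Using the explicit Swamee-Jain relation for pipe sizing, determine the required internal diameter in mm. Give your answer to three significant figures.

Swamee-Jain (Type III): D = 0.66·[ε^1.25·(LQ²/(gh_f))^4.75 + ν·Q^9.4·(L/(gh_f))^5.2]^0.04
LQ²/(gh_f) = 0.6624; L/(gh_f) = 21.63
Term 1 = ε^1.25·(…)^4.75 = 8.25×10^-7; Term 2 = ν·Q^9.4·(…)^5.2 = 5.36×10^-7
D = 0.66·(8.25×10^-7 + 5.36×10^-7)^0.04 = 0.3845 m = 385 mm
Check: V = 1.51 m/s, Re = 7.25×10^5, f = 0.01474, h_f = 8.97 m ≈ 9.52 m ✓

D ≈ 385 mm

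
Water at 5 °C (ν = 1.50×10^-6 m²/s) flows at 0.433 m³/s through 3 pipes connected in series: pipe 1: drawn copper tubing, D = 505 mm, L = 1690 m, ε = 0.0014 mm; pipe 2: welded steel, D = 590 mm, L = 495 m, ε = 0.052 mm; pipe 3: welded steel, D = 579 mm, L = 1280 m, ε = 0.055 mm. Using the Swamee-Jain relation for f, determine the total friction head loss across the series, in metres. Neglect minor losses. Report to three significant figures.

H ≈ 15.6 m

Pipe 1: V = 2.162 m/s, Re = 7.28×10^5, ε/D = 2.77×10^-6, f = 0.01231, h_1 = f(L/D)V²/2g = 9.813 m
Pipe 2: V = 1.584 m/s, Re = 6.23×10^5, ε/D = 8.81×10^-5, f = 0.01397, h_2 = f(L/D)V²/2g = 1.498 m
Pipe 3: V = 1.645 m/s, Re = 6.35×10^5, ε/D = 9.50×10^-5, f = 0.01403, h_3 = f(L/D)V²/2g = 4.275 m
Series → Q common, losses add: H = Σh = 15.59 m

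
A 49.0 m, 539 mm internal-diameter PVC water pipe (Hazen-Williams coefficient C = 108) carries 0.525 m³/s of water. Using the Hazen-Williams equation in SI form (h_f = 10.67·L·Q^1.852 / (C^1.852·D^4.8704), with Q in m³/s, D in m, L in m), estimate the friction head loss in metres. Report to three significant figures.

h_f = 10.67·49.0·0.525^1.852 / (108^1.852·0.539^4.8704) = 0.5514 m

h_f ≈ 0.551 m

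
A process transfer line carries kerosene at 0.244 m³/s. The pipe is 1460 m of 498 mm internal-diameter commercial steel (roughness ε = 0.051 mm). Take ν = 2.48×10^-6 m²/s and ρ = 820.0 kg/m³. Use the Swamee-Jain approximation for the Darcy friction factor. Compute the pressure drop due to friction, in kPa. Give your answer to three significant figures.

V = 4Q/(πD²) = 4·0.244/(π·0.498²) = 1.253 m/s
Re = VD/ν = 1.253·0.498/2.48×10^-6 = 2.52×10^5 → turbulent
ε/D = 0.051/498 = 1.02×10^-4
Swamee-Jain: f = 0.01585
h_f = f(L/D)V²/(2g) = 0.01585·(1460/0.498)·1.253²/(2·9.81) = 3.717 m
Δp = ρg·h_f = 820.0·9.81·3.717 = 29.90 kPa

Δp ≈ 29.9 kPa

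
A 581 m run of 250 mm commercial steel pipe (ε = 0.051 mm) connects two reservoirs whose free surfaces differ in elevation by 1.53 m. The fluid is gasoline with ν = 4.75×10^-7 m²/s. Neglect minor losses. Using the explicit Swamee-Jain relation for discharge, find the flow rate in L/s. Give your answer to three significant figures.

Swamee-Jain (Type II): Q = -0.965·√(gD⁵h_f/L)·ln[ε/(3.7D) + √(3.17ν²L/(gD³h_f))]
√(gD⁵h_f/L) = √(9.81·0.250⁵·1.53/581) = 0.005023
ε/(3.7D) = 5.51×10^-5; √(3.17ν²L/(gD³h_f)) = 4.21×10^-5
Q = -0.965·0.005023·ln(9.723×10^-5) = 0.04478 m³/s
Check: V = 0.912 m/s, Re = 4.80×10^5, f = 0.01560, h_f = 1.54 m ≈ 1.53 m ✓

Q ≈ 44.8 L/s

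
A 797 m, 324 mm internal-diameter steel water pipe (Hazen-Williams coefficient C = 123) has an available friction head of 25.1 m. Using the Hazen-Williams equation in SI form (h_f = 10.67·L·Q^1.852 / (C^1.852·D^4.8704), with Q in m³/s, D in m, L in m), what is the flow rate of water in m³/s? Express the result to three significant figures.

Rearranging: Q = [h_f·C^1.852·D^4.8704 / (10.67·L)]^(1/1.852)
Q = [25.1·123^1.852·0.324^4.8704 / (10.67·797)]^0.540 = 0.2733 m³/s

Q ≈ 0.273 m³/s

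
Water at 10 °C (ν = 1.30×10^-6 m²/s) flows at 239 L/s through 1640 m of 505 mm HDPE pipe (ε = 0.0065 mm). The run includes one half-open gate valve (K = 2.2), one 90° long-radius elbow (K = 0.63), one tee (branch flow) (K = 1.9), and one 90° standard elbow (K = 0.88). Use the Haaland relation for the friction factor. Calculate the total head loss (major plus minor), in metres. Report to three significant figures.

H_L ≈ 3.56 m

V = 4Q/(πD²) = 1.193 m/s; V²/2g = 0.07257 m
Re = 4.64×10^5, ε/D = 1.29×10^-5 → f = 0.01338 (Haaland)
Major: h_f = f(L/D)·V²/2g = 0.01338·3248·0.07257 = 3.154 m
Minor: ΣK = 5.61; h_m = ΣK·V²/2g = 0.4071 m
Total H_L = 3.154 + 0.4071 = 3.561 m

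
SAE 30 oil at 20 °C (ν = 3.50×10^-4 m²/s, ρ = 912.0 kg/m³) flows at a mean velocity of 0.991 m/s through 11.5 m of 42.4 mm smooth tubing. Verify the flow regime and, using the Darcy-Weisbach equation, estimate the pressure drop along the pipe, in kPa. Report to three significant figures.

Δp ≈ 64.8 kPa

Re = VD/ν = 0.991·0.04240/3.50×10^-4 = 120 → laminar (Re < 2300)
f = 64/Re = 0.5331
h_f = f(L/D)V²/(2g) = 0.5331·(11.5/0.04240)·0.991²/(2·9.81) = 7.238 m
Δp = ρg·h_f = 912.0·9.81·7.238 = 64.75 kPa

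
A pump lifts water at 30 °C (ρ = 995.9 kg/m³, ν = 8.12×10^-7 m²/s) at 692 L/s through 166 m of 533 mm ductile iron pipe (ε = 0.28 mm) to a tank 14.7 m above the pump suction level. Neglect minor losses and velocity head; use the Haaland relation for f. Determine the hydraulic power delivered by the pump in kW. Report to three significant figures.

V = 4Q/(πD²) = 3.101 m/s; Re = 2.04×10^6; ε/D = 5.25×10^-4; f = 0.01713
h_f = f(L/D)V²/2g = 2.616 m
Total head H = z + h_f = 14.7 + 2.616 = 17.32 m
P_hyd = ρgQH = 995.9·9.81·0.692·17.32 = 117.1 kW

P_hyd ≈ 117 kW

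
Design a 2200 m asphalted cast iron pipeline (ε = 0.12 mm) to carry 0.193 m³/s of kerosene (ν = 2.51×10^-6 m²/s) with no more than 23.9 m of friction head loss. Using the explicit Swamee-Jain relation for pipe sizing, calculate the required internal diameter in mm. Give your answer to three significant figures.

D ≈ 351 mm

Swamee-Jain (Type III): D = 0.66·[ε^1.25·(LQ²/(gh_f))^4.75 + ν·Q^9.4·(L/(gh_f))^5.2]^0.04
LQ²/(gh_f) = 0.3495; L/(gh_f) = 9.383
Term 1 = ε^1.25·(…)^4.75 = 8.52×10^-8; Term 2 = ν·Q^9.4·(…)^5.2 = 5.50×10^-8
D = 0.66·(8.52×10^-8 + 5.50×10^-8)^0.04 = 0.3511 m = 351 mm
Check: V = 1.99 m/s, Re = 2.79×10^5, f = 0.01746, h_f = 22.2 m ≈ 23.9 m ✓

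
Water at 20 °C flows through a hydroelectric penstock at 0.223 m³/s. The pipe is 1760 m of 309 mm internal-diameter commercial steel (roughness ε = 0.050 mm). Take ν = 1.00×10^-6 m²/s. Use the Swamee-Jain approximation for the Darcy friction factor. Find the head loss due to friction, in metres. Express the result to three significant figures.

h_f ≈ 37.0 m

V = 4Q/(πD²) = 4·0.223/(π·0.309²) = 2.974 m/s
Re = VD/ν = 2.974·0.309/1.00×10^-6 = 9.19×10^5 → turbulent
ε/D = 0.050/309 = 1.62×10^-4
Swamee-Jain: f = 0.01441
h_f = f(L/D)V²/(2g) = 0.01441·(1760/0.309)·2.974²/(2·9.81) = 37.00 m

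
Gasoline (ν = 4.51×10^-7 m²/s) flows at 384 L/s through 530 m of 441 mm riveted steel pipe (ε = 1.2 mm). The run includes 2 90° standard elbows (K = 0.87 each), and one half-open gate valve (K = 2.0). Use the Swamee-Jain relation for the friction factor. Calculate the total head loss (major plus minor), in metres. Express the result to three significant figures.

V = 4Q/(πD²) = 2.514 m/s; V²/2g = 0.3221 m
Re = 2.46×10^6, ε/D = 0.00272 → f = 0.02556 (Swamee-Jain)
Major: h_f = f(L/D)·V²/2g = 0.02556·1202·0.3221 = 9.895 m
Minor: ΣK = 3.74; h_m = ΣK·V²/2g = 1.205 m
Total H_L = 9.895 + 1.205 = 11.10 m

H_L ≈ 11.1 m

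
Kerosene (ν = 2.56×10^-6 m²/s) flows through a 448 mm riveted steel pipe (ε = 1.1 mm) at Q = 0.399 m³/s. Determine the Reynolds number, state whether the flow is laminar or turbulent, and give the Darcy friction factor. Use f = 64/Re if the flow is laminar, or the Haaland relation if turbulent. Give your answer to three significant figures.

V = 4Q/(πD²) = 2.531 m/s
Re = VD/ν = 2.531·0.448/2.56×10^-6 = 4.43×10^5
Re > 4000 → turbulent; ε/D = 0.00246
Haaland: f = 0.02512

Re ≈ 4.43×10^5; turbulent; f ≈ 0.0251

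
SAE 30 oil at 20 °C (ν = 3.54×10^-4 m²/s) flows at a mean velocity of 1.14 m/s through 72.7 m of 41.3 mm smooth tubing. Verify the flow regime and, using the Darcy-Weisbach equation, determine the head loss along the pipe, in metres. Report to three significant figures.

Re = VD/ν = 1.14·0.04130/3.54×10^-4 = 133 → laminar (Re < 2300)
f = 64/Re = 0.4812
h_f = f(L/D)V²/(2g) = 0.4812·(72.7/0.04130)·1.14²/(2·9.81) = 56.11 m

h_f ≈ 56.1 m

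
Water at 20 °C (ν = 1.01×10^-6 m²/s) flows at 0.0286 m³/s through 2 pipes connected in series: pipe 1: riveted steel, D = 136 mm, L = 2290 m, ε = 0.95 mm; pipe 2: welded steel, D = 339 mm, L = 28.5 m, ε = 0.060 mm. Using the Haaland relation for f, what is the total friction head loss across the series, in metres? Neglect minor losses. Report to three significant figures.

H ≈ 113 m

Pipe 1: V = 1.969 m/s, Re = 2.65×10^5, ε/D = 0.00699, f = 0.03402, h_1 = f(L/D)V²/2g = 113.2 m
Pipe 2: V = 0.3169 m/s, Re = 1.06×10^5, ε/D = 1.77×10^-4, f = 0.01843, h_2 = f(L/D)V²/2g = 0.007930 m
Series → Q common, losses add: H = Σh = 113.2 m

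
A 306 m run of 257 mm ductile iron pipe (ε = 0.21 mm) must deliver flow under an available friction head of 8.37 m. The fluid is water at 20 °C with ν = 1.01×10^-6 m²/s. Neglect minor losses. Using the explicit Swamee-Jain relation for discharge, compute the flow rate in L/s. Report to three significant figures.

Swamee-Jain (Type II): Q = -0.965·√(gD⁵h_f/L)·ln[ε/(3.7D) + √(3.17ν²L/(gD³h_f))]
√(gD⁵h_f/L) = √(9.81·0.257⁵·8.37/306) = 0.01734
ε/(3.7D) = 2.21×10^-4; √(3.17ν²L/(gD³h_f)) = 2.66×10^-5
Q = -0.965·0.01734·ln(2.475×10^-4) = 0.1390 m³/s
Check: V = 2.68 m/s, Re = 6.82×10^5, f = 0.01933, h_f = 8.42 m ≈ 8.37 m ✓

Q ≈ 139 L/s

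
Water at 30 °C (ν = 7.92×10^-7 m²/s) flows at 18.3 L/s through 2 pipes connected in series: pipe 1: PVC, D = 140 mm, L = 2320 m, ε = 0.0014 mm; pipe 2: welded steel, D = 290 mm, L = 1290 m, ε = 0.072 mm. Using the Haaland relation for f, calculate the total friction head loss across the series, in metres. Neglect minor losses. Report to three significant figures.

H ≈ 18.7 m

Pipe 1: V = 1.189 m/s, Re = 2.10×10^5, ε/D = 1.00×10^-5, f = 0.01541, h_1 = f(L/D)V²/2g = 18.40 m
Pipe 2: V = 0.2771 m/s, Re = 1.01×10^5, ε/D = 2.48×10^-4, f = 0.01892, h_2 = f(L/D)V²/2g = 0.3292 m
Series → Q common, losses add: H = Σh = 18.73 m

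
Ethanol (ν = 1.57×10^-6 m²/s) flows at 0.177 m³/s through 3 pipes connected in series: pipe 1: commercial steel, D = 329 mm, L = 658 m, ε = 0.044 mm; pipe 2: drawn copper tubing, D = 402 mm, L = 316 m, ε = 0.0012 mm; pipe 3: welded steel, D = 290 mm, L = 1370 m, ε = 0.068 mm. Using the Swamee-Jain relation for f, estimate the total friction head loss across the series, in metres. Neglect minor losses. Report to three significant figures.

Pipe 1: V = 2.082 m/s, Re = 4.36×10^5, ε/D = 1.34×10^-4, f = 0.01506, h_1 = f(L/D)V²/2g = 6.656 m
Pipe 2: V = 1.395 m/s, Re = 3.57×10^5, ε/D = 2.99×10^-6, f = 0.01396, h_2 = f(L/D)V²/2g = 1.087 m
Pipe 3: V = 2.680 m/s, Re = 4.95×10^5, ε/D = 2.34×10^-4, f = 0.01584, h_3 = f(L/D)V²/2g = 27.38 m
Series → Q common, losses add: H = Σh = 35.13 m

H ≈ 35.1 m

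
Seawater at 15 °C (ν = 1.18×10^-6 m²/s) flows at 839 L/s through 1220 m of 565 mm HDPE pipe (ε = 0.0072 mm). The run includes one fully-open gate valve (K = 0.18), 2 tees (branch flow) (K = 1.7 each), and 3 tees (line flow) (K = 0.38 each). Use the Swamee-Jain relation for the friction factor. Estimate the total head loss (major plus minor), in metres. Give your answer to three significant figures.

H_L ≈ 16.4 m

V = 4Q/(πD²) = 3.346 m/s; V²/2g = 0.5708 m
Re = 1.60×10^6, ε/D = 1.27×10^-5 → f = 0.01115 (Swamee-Jain)
Major: h_f = f(L/D)·V²/2g = 0.01115·2159·0.5708 = 13.74 m
Minor: ΣK = 4.72; h_m = ΣK·V²/2g = 2.694 m
Total H_L = 13.74 + 2.694 = 16.43 m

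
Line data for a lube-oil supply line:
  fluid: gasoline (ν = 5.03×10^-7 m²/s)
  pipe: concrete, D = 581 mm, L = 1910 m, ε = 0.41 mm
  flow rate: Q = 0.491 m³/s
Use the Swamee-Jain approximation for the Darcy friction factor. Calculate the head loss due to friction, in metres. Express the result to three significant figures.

V = 4Q/(πD²) = 4·0.491/(π·0.581²) = 1.852 m/s
Re = VD/ν = 1.852·0.581/5.03×10^-7 = 2.14×10^6 → turbulent
ε/D = 0.41/581 = 7.06×10^-4
Swamee-Jain: f = 0.01832
h_f = f(L/D)V²/(2g) = 0.01832·(1910/0.581)·1.852²/(2·9.81) = 10.53 m

h_f ≈ 10.5 m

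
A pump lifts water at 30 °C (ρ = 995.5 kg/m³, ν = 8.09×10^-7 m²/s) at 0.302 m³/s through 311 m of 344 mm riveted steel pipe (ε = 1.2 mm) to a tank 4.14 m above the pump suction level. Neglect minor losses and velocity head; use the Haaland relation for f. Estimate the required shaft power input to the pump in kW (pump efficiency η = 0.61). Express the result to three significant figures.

P_shaft ≈ 84.6 kW

V = 4Q/(πD²) = 3.249 m/s; Re = 1.38×10^6; ε/D = 0.00349; f = 0.02745
h_f = f(L/D)V²/2g = 13.35 m
Total head H = z + h_f = 4.14 + 13.35 = 17.49 m
P_hyd = ρgQH = 995.5·9.81·0.302·17.49 = 51.59 kW
P_shaft = P_hyd/η = 51.59/0.61 = 84.58 kW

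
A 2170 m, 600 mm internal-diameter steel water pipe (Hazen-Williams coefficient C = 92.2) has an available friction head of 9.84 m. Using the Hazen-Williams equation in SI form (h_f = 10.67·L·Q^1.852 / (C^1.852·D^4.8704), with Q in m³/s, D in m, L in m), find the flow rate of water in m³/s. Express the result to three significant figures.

Rearranging: Q = [h_f·C^1.852·D^4.8704 / (10.67·L)]^(1/1.852)
Q = [9.84·92.2^1.852·0.600^4.8704 / (10.67·2170)]^0.540 = 0.3637 m³/s

Q ≈ 0.364 m³/s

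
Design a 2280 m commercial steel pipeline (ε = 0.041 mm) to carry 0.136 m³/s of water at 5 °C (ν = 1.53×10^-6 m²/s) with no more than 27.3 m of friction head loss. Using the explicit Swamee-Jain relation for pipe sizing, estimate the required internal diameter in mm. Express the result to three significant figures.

D ≈ 291 mm

Swamee-Jain (Type III): D = 0.66·[ε^1.25·(LQ²/(gh_f))^4.75 + ν·Q^9.4·(L/(gh_f))^5.2]^0.04
LQ²/(gh_f) = 0.1575; L/(gh_f) = 8.513
Term 1 = ε^1.25·(…)^4.75 = 5.04×10^-10; Term 2 = ν·Q^9.4·(…)^5.2 = 7.52×10^-10
D = 0.66·(5.04×10^-10 + 7.52×10^-10)^0.04 = 0.2907 m = 291 mm
Check: V = 2.05 m/s, Re = 3.89×10^5, f = 0.01533, h_f = 25.7 m ≈ 27.3 m ✓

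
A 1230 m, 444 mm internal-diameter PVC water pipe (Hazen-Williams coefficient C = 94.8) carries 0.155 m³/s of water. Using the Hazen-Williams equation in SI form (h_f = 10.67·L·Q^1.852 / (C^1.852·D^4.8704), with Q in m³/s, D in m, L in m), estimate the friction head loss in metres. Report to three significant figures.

h_f = 10.67·1230·0.155^1.852 / (94.8^1.852·0.444^4.8704) = 4.730 m

h_f ≈ 4.73 m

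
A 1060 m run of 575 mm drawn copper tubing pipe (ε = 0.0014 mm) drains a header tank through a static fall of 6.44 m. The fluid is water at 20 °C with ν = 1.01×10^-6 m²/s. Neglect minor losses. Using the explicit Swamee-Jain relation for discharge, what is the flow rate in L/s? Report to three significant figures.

Swamee-Jain (Type II): Q = -0.965·√(gD⁵h_f/L)·ln[ε/(3.7D) + √(3.17ν²L/(gD³h_f))]
√(gD⁵h_f/L) = √(9.81·0.575⁵·6.44/1060) = 0.06121
ε/(3.7D) = 6.58×10^-7; √(3.17ν²L/(gD³h_f)) = 1.69×10^-5
Q = -0.965·0.06121·ln(1.755×10^-5) = 0.6468 m³/s
Check: V = 2.49 m/s, Re = 1.42×10^6, f = 0.01103, h_f = 6.43 m ≈ 6.44 m ✓

Q ≈ 647 L/s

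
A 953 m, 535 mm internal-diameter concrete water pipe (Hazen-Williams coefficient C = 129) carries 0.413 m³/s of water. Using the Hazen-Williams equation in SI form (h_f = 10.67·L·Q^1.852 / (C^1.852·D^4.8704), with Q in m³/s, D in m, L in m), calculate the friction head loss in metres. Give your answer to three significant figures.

h_f = 10.67·953·0.413^1.852 / (129^1.852·0.535^4.8704) = 5.131 m

h_f ≈ 5.13 m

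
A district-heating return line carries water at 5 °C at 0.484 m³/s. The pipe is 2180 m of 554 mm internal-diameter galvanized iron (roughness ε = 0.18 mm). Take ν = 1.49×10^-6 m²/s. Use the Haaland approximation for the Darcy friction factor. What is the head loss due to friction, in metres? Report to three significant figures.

V = 4Q/(πD²) = 4·0.484/(π·0.554²) = 2.008 m/s
Re = VD/ν = 2.008·0.554/1.49×10^-6 = 7.47×10^5 → turbulent
ε/D = 0.18/554 = 3.25×10^-4
Haaland: f = 0.01601
h_f = f(L/D)V²/(2g) = 0.01601·(2180/0.554)·2.008²/(2·9.81) = 12.95 m

h_f ≈ 12.9 m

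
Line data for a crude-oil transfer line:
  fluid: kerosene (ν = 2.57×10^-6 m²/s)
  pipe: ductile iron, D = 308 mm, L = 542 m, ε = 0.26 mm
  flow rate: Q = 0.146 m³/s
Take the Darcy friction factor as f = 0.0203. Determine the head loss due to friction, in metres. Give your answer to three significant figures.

h_f ≈ 6.99 m

V = 4Q/(πD²) = 4·0.146/(π·0.308²) = 1.960 m/s
h_f = f(L/D)V²/(2g) = 0.02030·(542/0.308)·1.960²/(2·9.81) = 6.991 m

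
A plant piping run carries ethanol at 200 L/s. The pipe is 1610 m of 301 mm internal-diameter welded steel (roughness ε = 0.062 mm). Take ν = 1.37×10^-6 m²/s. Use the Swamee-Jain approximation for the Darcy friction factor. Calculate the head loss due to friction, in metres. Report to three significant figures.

h_f ≈ 33.0 m

V = 4Q/(πD²) = 4·0.200/(π·0.301²) = 2.811 m/s
Re = VD/ν = 2.811·0.301/1.37×10^-6 = 6.18×10^5 → turbulent
ε/D = 0.062/301 = 2.06×10^-4
Swamee-Jain: f = 0.01531
h_f = f(L/D)V²/(2g) = 0.01531·(1610/0.301)·2.811²/(2·9.81) = 32.97 m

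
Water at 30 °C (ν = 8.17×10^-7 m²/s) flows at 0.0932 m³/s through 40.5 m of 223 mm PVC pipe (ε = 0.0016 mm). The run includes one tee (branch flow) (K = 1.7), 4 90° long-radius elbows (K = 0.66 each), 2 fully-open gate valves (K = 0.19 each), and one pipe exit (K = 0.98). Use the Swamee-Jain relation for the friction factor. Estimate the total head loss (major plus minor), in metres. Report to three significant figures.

H_L ≈ 2.32 m

V = 4Q/(πD²) = 2.386 m/s; V²/2g = 0.2902 m
Re = 6.51×10^5, ε/D = 7.17×10^-6 → f = 0.01263 (Swamee-Jain)
Major: h_f = f(L/D)·V²/2g = 0.01263·181.6·0.2902 = 0.6657 m
Minor: ΣK = 5.70; h_m = ΣK·V²/2g = 1.654 m
Total H_L = 0.6657 + 1.654 = 2.320 m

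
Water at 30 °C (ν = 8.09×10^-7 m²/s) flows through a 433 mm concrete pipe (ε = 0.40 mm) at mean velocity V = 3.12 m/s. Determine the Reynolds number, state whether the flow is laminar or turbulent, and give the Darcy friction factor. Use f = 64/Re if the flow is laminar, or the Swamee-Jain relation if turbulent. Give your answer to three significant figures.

Re ≈ 1.67×10^6; turbulent; f ≈ 0.0195

Re = VD/ν = 3.120·0.433/8.09×10^-7 = 1.67×10^6
Re > 4000 → turbulent; ε/D = 9.24×10^-4
Swamee-Jain: f = 0.01953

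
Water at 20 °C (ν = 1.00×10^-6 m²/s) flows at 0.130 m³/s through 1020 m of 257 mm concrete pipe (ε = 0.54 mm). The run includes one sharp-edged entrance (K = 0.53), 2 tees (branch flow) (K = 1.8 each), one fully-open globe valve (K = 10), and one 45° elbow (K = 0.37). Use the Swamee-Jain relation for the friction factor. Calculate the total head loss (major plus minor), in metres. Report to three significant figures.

V = 4Q/(πD²) = 2.506 m/s; V²/2g = 0.3201 m
Re = 6.44×10^5, ε/D = 0.00210 → f = 0.02410 (Swamee-Jain)
Major: h_f = f(L/D)·V²/2g = 0.02410·3969·0.3201 = 30.62 m
Minor: ΣK = 14.5; h_m = ΣK·V²/2g = 4.641 m
Total H_L = 30.62 + 4.641 = 35.26 m

H_L ≈ 35.3 m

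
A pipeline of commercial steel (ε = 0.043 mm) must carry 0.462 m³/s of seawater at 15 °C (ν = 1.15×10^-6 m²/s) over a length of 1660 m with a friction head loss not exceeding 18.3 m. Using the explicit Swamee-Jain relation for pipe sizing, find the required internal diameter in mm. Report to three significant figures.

Swamee-Jain (Type III): D = 0.66·[ε^1.25·(LQ²/(gh_f))^4.75 + ν·Q^9.4·(L/(gh_f))^5.2]^0.04
LQ²/(gh_f) = 1.974; L/(gh_f) = 9.247
Term 1 = ε^1.25·(…)^4.75 = 8.80×10^-5; Term 2 = ν·Q^9.4·(…)^5.2 = 8.54×10^-5
D = 0.66·(8.80×10^-5 + 8.54×10^-5)^0.04 = 0.4668 m = 467 mm
Check: V = 2.70 m/s, Re = 1.10×10^6, f = 0.01329, h_f = 17.6 m ≈ 18.3 m ✓

D ≈ 467 mm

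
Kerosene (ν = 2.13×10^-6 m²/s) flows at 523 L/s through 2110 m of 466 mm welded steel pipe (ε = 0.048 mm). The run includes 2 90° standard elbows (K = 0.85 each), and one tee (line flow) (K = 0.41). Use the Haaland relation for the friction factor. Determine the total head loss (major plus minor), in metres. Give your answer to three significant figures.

H_L ≈ 31.1 m

V = 4Q/(πD²) = 3.066 m/s; V²/2g = 0.4793 m
Re = 6.71×10^5, ε/D = 1.03×10^-4 → f = 0.01386 (Haaland)
Major: h_f = f(L/D)·V²/2g = 0.01386·4528·0.4793 = 30.07 m
Minor: ΣK = 2.11; h_m = ΣK·V²/2g = 1.011 m
Total H_L = 30.07 + 1.011 = 31.08 m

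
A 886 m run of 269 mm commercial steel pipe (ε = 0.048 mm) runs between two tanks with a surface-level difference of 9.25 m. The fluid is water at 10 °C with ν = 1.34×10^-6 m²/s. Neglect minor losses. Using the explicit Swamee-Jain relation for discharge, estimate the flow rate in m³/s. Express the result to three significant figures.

Swamee-Jain (Type II): Q = -0.965·√(gD⁵h_f/L)·ln[ε/(3.7D) + √(3.17ν²L/(gD³h_f))]
√(gD⁵h_f/L) = √(9.81·0.269⁵·9.25/886) = 0.01201
ε/(3.7D) = 4.82×10^-5; √(3.17ν²L/(gD³h_f)) = 5.34×10^-5
Q = -0.965·0.01201·ln(1.017×10^-4) = 0.1066 m³/s
Check: V = 1.87 m/s, Re = 3.76×10^5, f = 0.01574, h_f = 9.29 m ≈ 9.25 m ✓

Q ≈ 0.107 m³/s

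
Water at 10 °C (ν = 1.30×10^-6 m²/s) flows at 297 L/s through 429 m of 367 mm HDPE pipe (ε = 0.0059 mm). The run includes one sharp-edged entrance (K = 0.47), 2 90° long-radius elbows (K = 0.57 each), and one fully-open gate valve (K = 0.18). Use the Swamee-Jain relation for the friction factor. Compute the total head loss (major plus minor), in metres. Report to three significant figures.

V = 4Q/(πD²) = 2.808 m/s; V²/2g = 0.4018 m
Re = 7.93×10^5, ε/D = 1.61×10^-5 → f = 0.01241 (Swamee-Jain)
Major: h_f = f(L/D)·V²/2g = 0.01241·1169·0.4018 = 5.829 m
Minor: ΣK = 1.79; h_m = ΣK·V²/2g = 0.7192 m
Total H_L = 5.829 + 0.7192 = 6.548 m

H_L ≈ 6.55 m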